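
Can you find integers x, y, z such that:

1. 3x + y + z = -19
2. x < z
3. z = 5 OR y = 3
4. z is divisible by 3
No

A contradictory subset is {3x + y + z = -19, z = 5 OR y = 3, z is divisible by 3}. No integer assignment can satisfy these jointly:

  - 3x + y + z = -19: is a linear equation tying the variables together
  - z = 5 OR y = 3: forces a choice: either z = 5 or y = 3
  - z is divisible by 3: restricts z to multiples of 3

Split on the disjunction (z = 5 OR y = 3):
  • If z = 5: this contradicts the divisibility constraint — 5 is not a multiple of 3.
  • If y = 3: with y = 3, writing z = 3z', every remaining term of the linear equation is divisible by 3, so the left side is ≡ 0 (mod 3); but the right side -22 ≡ 2 (mod 3). No integers can satisfy it.
Both branches are infeasible, so the system has no integer solution.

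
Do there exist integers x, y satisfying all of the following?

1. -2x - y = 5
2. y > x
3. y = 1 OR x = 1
Yes

Take x = -3, y = 1. Substituting into each constraint:
  (1) -2(-3) + (-1) = 5 ✓
  (2) 1 > -3 ✓
  (3) y = 1, target 1 ✓ (first branch holds)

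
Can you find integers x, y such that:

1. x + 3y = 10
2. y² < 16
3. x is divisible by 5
Yes

Take x = 10, y = 0. Substituting into each constraint:
  (1) 10 + 3(0) = 10 ✓
  (2) y² = (0)² = 0, and 0 < 16 ✓
  (3) 10 = 5 × 2, remainder 0 ✓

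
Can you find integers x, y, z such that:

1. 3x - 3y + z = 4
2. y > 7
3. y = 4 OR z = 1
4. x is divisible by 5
Yes

Take x = 10, y = 9, z = 1. Substituting into each constraint:
  (1) 3(10) - 3(9) + 1 = 4 ✓
  (2) 9 > 7 ✓
  (3) z = 1, target 1 ✓ (second branch holds)
  (4) 10 = 5 × 2, remainder 0 ✓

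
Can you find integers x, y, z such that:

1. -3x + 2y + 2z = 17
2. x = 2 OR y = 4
Yes

Take x = -3, y = 4, z = 0. Substituting into each constraint:
  (1) -3(-3) + 2(4) + 2(0) = 17 ✓
  (2) y = 4, target 4 ✓ (second branch holds)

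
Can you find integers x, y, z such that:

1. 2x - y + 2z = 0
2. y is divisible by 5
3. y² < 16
Yes

Take x = 0, y = 0, z = 0. Substituting into each constraint:
  (1) 2(0) + 0 + 2(0) = 0 ✓
  (2) 0 = 5 × 0, remainder 0 ✓
  (3) y² = (0)² = 0, and 0 < 16 ✓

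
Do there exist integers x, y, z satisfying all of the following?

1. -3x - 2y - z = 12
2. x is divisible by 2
Yes

Take x = 0, y = 0, z = -12. Substituting into each constraint:
  (1) -3(0) - 2(0) + 12 = 12 ✓
  (2) 0 = 2 × 0, remainder 0 ✓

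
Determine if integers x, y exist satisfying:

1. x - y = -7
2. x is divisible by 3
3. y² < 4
Yes

Take x = -6, y = 1. Substituting into each constraint:
  (1) (-6) + (-1) = -7 ✓
  (2) -6 = 3 × -2, remainder 0 ✓
  (3) y² = (1)² = 1, and 1 < 4 ✓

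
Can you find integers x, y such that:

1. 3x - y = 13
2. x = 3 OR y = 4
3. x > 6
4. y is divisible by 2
No

A contradictory subset is {3x - y = 13, x = 3 OR y = 4, x > 6}. No integer assignment can satisfy these jointly:

  - 3x - y = 13: is a linear equation tying the variables together
  - x = 3 OR y = 4: forces a choice: either x = 3 or y = 4
  - x > 6: bounds one variable relative to a constant

Split on the disjunction (x = 3 OR y = 4):
  • If x = 3: this contradicts the bound x ≥ 7.
  • If y = 4: with y = 4, every remaining term of the linear equation is divisible by 3, so the left side is ≡ 0 (mod 3); but the right side 17 ≡ 2 (mod 3). No integers can satisfy it.
Both branches are infeasible, so the system has no integer solution.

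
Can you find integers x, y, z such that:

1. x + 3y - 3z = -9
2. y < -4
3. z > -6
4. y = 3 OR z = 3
Yes

Take x = 15, y = -5, z = 3. Substituting into each constraint:
  (1) 15 + 3(-5) - 3(3) = -9 ✓
  (2) -5 < -4 ✓
  (3) 3 > -6 ✓
  (4) z = 3, target 3 ✓ (second branch holds)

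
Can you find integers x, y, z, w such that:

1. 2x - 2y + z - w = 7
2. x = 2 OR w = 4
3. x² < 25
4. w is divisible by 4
Yes

Take x = 1, y = 0, z = 9, w = 4. Substituting into each constraint:
  (1) 2(1) - 2(0) + 9 + (-4) = 7 ✓
  (2) w = 4, target 4 ✓ (second branch holds)
  (3) x² = (1)² = 1, and 1 < 25 ✓
  (4) 4 = 4 × 1, remainder 0 ✓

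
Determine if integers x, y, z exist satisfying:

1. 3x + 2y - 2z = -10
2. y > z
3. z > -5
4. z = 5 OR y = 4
Yes

Take x = -4, y = 6, z = 5. Substituting into each constraint:
  (1) 3(-4) + 2(6) - 2(5) = -10 ✓
  (2) 6 > 5 ✓
  (3) 5 > -5 ✓
  (4) z = 5, target 5 ✓ (first branch holds)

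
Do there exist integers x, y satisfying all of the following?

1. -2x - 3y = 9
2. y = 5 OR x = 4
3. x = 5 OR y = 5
Yes

Take x = -12, y = 5. Substituting into each constraint:
  (1) -2(-12) - 3(5) = 9 ✓
  (2) y = 5, target 5 ✓ (first branch holds)
  (3) y = 5, target 5 ✓ (second branch holds)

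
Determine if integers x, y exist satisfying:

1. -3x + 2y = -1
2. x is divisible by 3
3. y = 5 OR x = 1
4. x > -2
No

A contradictory subset is {-3x + 2y = -1, x is divisible by 3, y = 5 OR x = 1}. No integer assignment can satisfy these jointly:

  - -3x + 2y = -1: is a linear equation tying the variables together
  - x is divisible by 3: restricts x to multiples of 3
  - y = 5 OR x = 1: forces a choice: either y = 5 or x = 1

Split on the disjunction (y = 5 OR x = 1):
  • If y = 5: with y = 5, writing x = 3x', every remaining term of the linear equation is divisible by 9, so the left side is ≡ 0 (mod 9); but the right side -11 ≡ 7 (mod 9). No integers can satisfy it.
  • If x = 1: this contradicts the divisibility constraint — 1 is not a multiple of 3.
Both branches are infeasible, so the system has no integer solution.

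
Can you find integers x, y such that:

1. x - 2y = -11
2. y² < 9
Yes

Take x = -11, y = 0. Substituting into each constraint:
  (1) (-11) - 2(0) = -11 ✓
  (2) y² = (0)² = 0, and 0 < 9 ✓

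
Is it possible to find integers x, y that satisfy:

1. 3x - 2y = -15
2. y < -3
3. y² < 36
No

The full constraint system is jointly infeasible over the integers. Each constraint and what it forces:

  - 3x - 2y = -15: is a linear equation tying the variables together
  - y < -3: bounds one variable relative to a constant
  - y² < 36: restricts y to |y| ≤ 5

The bounds confine y to {-5, -4}. For each value, substitute into the equation:
  • y = -5: the equation gives 3x = -25, so x would not be an integer.
  • y = -4: the equation gives 3x = -23, so x would not be an integer.
Every case fails, so no integer solution exists.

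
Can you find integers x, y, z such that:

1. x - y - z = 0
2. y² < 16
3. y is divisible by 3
Yes

Take x = 0, y = 0, z = 0. Substituting into each constraint:
  (1) 0 + 0 + 0 = 0 ✓
  (2) y² = (0)² = 0, and 0 < 16 ✓
  (3) 0 = 3 × 0, remainder 0 ✓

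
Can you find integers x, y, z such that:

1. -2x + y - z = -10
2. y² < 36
Yes

Take x = 0, y = 0, z = 10. Substituting into each constraint:
  (1) -2(0) + 0 + (-10) = -10 ✓
  (2) y² = (0)² = 0, and 0 < 36 ✓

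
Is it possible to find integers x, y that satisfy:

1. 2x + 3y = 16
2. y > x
Yes

Take x = 2, y = 4. Substituting into each constraint:
  (1) 2(2) + 3(4) = 16 ✓
  (2) 4 > 2 ✓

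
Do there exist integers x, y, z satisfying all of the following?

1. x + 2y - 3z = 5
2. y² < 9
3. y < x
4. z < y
Yes

Take x = 2, y = 0, z = -1. Substituting into each constraint:
  (1) 2 + 2(0) - 3(-1) = 5 ✓
  (2) y² = (0)² = 0, and 0 < 9 ✓
  (3) 0 < 2 ✓
  (4) -1 < 0 ✓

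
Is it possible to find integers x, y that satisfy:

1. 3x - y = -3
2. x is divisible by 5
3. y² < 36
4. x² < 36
Yes

Take x = 0, y = 3. Substituting into each constraint:
  (1) 3(0) + (-3) = -3 ✓
  (2) 0 = 5 × 0, remainder 0 ✓
  (3) y² = (3)² = 9, and 9 < 36 ✓
  (4) x² = (0)² = 0, and 0 < 36 ✓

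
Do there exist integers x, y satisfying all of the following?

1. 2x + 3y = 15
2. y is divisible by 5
Yes

Take x = 15, y = -5. Substituting into each constraint:
  (1) 2(15) + 3(-5) = 15 ✓
  (2) -5 = 5 × -1, remainder 0 ✓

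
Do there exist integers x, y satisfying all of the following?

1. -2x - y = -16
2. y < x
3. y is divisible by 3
Yes

Take x = 8, y = 0. Substituting into each constraint:
  (1) -2(8) + 0 = -16 ✓
  (2) 0 < 8 ✓
  (3) 0 = 3 × 0, remainder 0 ✓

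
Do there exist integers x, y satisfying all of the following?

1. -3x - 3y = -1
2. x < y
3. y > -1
No

Even the single constraint (-3x - 3y = -1) is infeasible over the integers.

  - -3x - 3y = -1: every term on the left is divisible by 3, so the LHS ≡ 0 (mod 3), but the RHS -1 is not — no integer solution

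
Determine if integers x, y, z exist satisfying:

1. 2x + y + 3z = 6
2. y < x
Yes

Take x = 0, y = -3, z = 3. Substituting into each constraint:
  (1) 2(0) + (-3) + 3(3) = 6 ✓
  (2) -3 < 0 ✓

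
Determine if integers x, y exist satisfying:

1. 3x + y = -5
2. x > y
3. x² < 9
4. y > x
No

A contradictory subset is {x > y, y > x}. No integer assignment can satisfy these jointly:

  - x > y: bounds one variable relative to another variable
  - y > x: bounds one variable relative to another variable

Direct contradiction: x > y and y > x cannot both hold.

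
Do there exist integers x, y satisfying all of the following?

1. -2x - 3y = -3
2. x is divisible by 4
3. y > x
Yes

Take x = 0, y = 1. Substituting into each constraint:
  (1) -2(0) - 3(1) = -3 ✓
  (2) 0 = 4 × 0, remainder 0 ✓
  (3) 1 > 0 ✓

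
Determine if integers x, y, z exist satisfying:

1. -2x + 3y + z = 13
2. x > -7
Yes

Take x = 0, y = 0, z = 13. Substituting into each constraint:
  (1) -2(0) + 3(0) + 13 = 13 ✓
  (2) 0 > -7 ✓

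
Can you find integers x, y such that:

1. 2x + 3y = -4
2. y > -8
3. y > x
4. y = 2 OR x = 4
Yes

Take x = -5, y = 2. Substituting into each constraint:
  (1) 2(-5) + 3(2) = -4 ✓
  (2) 2 > -8 ✓
  (3) 2 > -5 ✓
  (4) y = 2, target 2 ✓ (first branch holds)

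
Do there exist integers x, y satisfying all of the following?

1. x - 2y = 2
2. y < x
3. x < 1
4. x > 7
No

A contradictory subset is {x < 1, x > 7}. No integer assignment can satisfy these jointly:

  - x < 1: bounds one variable relative to a constant
  - x > 7: bounds one variable relative to a constant

Direct contradiction: the bounds on x require x ≥ 8 and x ≤ 0 simultaneously, which is empty.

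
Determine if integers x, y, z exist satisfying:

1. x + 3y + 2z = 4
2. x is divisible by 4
Yes

Take x = 0, y = 0, z = 2. Substituting into each constraint:
  (1) 0 + 3(0) + 2(2) = 4 ✓
  (2) 0 = 4 × 0, remainder 0 ✓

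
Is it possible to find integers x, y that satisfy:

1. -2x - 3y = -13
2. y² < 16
Yes

Take x = 5, y = 1. Substituting into each constraint:
  (1) -2(5) - 3(1) = -13 ✓
  (2) y² = (1)² = 1, and 1 < 16 ✓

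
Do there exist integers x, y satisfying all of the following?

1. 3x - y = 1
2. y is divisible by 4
Yes

Take x = 3, y = 8. Substituting into each constraint:
  (1) 3(3) + (-8) = 1 ✓
  (2) 8 = 4 × 2, remainder 0 ✓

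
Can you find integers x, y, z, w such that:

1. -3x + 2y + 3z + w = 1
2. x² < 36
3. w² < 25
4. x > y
Yes

Take x = 0, y = -1, z = 0, w = 3. Substituting into each constraint:
  (1) -3(0) + 2(-1) + 3(0) + 3 = 1 ✓
  (2) x² = (0)² = 0, and 0 < 36 ✓
  (3) w² = (3)² = 9, and 9 < 25 ✓
  (4) 0 > -1 ✓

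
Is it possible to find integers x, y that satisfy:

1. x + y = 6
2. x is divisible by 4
Yes

Take x = 0, y = 6. Substituting into each constraint:
  (1) 0 + 6 = 6 ✓
  (2) 0 = 4 × 0, remainder 0 ✓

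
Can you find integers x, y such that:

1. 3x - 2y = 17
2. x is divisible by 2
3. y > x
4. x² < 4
No

A contradictory subset is {3x - 2y = 17, x is divisible by 2}. No integer assignment can satisfy these jointly:

  - 3x - 2y = 17: is a linear equation tying the variables together
  - x is divisible by 2: restricts x to multiples of 2

Modular obstruction: writing x = 2x', every remaining term of the linear equation is divisible by 2, so the left side is ≡ 0 (mod 2); but the right side 17 ≡ 1 (mod 2). No integers can satisfy it.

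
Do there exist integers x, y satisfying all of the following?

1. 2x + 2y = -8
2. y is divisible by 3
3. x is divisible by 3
No

The full constraint system is jointly infeasible over the integers. Each constraint and what it forces:

  - 2x + 2y = -8: is a linear equation tying the variables together
  - y is divisible by 3: restricts y to multiples of 3
  - x is divisible by 3: restricts x to multiples of 3

Modular obstruction: writing x = 3x' and writing y = 3y', every remaining term of the linear equation is divisible by 6, so the left side is ≡ 0 (mod 6); but the right side -8 ≡ 4 (mod 6). No integers can satisfy it.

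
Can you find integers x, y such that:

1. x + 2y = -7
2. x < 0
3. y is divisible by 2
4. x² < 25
Yes

Take x = -3, y = -2. Substituting into each constraint:
  (1) (-3) + 2(-2) = -7 ✓
  (2) -3 < 0 ✓
  (3) -2 = 2 × -1, remainder 0 ✓
  (4) x² = (-3)² = 9, and 9 < 25 ✓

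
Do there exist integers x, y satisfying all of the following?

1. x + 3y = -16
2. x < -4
Yes

Take x = -7, y = -3. Substituting into each constraint:
  (1) (-7) + 3(-3) = -16 ✓
  (2) -7 < -4 ✓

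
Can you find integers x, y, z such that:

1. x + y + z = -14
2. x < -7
Yes

Take x = -8, y = 0, z = -6. Substituting into each constraint:
  (1) (-8) + 0 + (-6) = -14 ✓
  (2) -8 < -7 ✓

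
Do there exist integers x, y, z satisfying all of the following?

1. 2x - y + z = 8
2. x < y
Yes

Take x = -1, y = 0, z = 10. Substituting into each constraint:
  (1) 2(-1) + 0 + 10 = 8 ✓
  (2) -1 < 0 ✓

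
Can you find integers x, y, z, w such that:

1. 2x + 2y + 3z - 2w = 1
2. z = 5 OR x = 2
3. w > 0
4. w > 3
Yes

Take x = 0, y = -3, z = 5, w = 4. Substituting into each constraint:
  (1) 2(0) + 2(-3) + 3(5) - 2(4) = 1 ✓
  (2) z = 5, target 5 ✓ (first branch holds)
  (3) 4 > 0 ✓
  (4) 4 > 3 ✓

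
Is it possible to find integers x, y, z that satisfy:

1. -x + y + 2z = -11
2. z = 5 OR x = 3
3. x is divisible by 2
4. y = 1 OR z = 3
Yes

Take x = 22, y = 1, z = 5. Substituting into each constraint:
  (1) (-22) + 1 + 2(5) = -11 ✓
  (2) z = 5, target 5 ✓ (first branch holds)
  (3) 22 = 2 × 11, remainder 0 ✓
  (4) y = 1, target 1 ✓ (first branch holds)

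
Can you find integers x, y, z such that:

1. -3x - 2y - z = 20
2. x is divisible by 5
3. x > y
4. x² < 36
Yes

Take x = 0, y = -1, z = -18. Substituting into each constraint:
  (1) -3(0) - 2(-1) + 18 = 20 ✓
  (2) 0 = 5 × 0, remainder 0 ✓
  (3) 0 > -1 ✓
  (4) x² = (0)² = 0, and 0 < 36 ✓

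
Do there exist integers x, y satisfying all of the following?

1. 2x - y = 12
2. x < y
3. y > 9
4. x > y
No

A contradictory subset is {x < y, x > y}. No integer assignment can satisfy these jointly:

  - x < y: bounds one variable relative to another variable
  - x > y: bounds one variable relative to another variable

Direct contradiction: y > x and x > y cannot both hold.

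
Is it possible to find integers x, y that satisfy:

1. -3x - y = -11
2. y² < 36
Yes

Take x = 4, y = -1. Substituting into each constraint:
  (1) -3(4) + 1 = -11 ✓
  (2) y² = (-1)² = 1, and 1 < 36 ✓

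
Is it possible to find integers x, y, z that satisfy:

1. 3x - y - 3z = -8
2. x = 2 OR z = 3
Yes

Take x = 2, y = 8, z = 2. Substituting into each constraint:
  (1) 3(2) + (-8) - 3(2) = -8 ✓
  (2) x = 2, target 2 ✓ (first branch holds)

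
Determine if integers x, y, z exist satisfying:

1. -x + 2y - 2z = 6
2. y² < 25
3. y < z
Yes

Take x = -8, y = -1, z = 0. Substituting into each constraint:
  (1) 8 + 2(-1) - 2(0) = 6 ✓
  (2) y² = (-1)² = 1, and 1 < 25 ✓
  (3) -1 < 0 ✓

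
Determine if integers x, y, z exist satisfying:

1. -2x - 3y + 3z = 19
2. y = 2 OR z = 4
Yes

Take x = 1, y = 2, z = 9. Substituting into each constraint:
  (1) -2(1) - 3(2) + 3(9) = 19 ✓
  (2) y = 2, target 2 ✓ (first branch holds)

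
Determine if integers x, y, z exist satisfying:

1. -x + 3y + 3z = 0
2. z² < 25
Yes

Take x = 0, y = 0, z = 0. Substituting into each constraint:
  (1) 0 + 3(0) + 3(0) = 0 ✓
  (2) z² = (0)² = 0, and 0 < 25 ✓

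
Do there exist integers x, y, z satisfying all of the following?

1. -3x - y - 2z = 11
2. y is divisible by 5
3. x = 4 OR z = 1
Yes

Take x = -6, y = 5, z = 1. Substituting into each constraint:
  (1) -3(-6) + (-5) - 2(1) = 11 ✓
  (2) 5 = 5 × 1, remainder 0 ✓
  (3) z = 1, target 1 ✓ (second branch holds)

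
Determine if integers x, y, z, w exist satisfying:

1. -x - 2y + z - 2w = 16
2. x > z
Yes

Take x = 0, y = 0, z = -2, w = -9. Substituting into each constraint:
  (1) 0 - 2(0) + (-2) - 2(-9) = 16 ✓
  (2) 0 > -2 ✓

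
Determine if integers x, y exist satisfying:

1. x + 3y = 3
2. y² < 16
Yes

Take x = 3, y = 0. Substituting into each constraint:
  (1) 3 + 3(0) = 3 ✓
  (2) y² = (0)² = 0, and 0 < 16 ✓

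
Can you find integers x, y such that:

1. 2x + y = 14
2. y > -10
Yes

Take x = 0, y = 14. Substituting into each constraint:
  (1) 2(0) + 14 = 14 ✓
  (2) 14 > -10 ✓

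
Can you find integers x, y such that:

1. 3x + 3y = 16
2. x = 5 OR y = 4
No

Even the single constraint (3x + 3y = 16) is infeasible over the integers.

  - 3x + 3y = 16: every term on the left is divisible by 3, so the LHS ≡ 0 (mod 3), but the RHS 16 is not — no integer solution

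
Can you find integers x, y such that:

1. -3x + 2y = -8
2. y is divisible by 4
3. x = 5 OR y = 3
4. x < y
No

A contradictory subset is {-3x + 2y = -8, x = 5 OR y = 3, x < y}. No integer assignment can satisfy these jointly:

  - -3x + 2y = -8: is a linear equation tying the variables together
  - x = 5 OR y = 3: forces a choice: either x = 5 or y = 3
  - x < y: bounds one variable relative to another variable

Split on the disjunction (x = 5 OR y = 3):
  • If x = 5: with x = 5, every remaining term of the linear equation is divisible by 2, so the left side is ≡ 0 (mod 2); but the right side 7 ≡ 1 (mod 2). No integers can satisfy it.
  • If y = 3: with y = 3, every remaining term of the linear equation is divisible by 3, so the left side is ≡ 0 (mod 3); but the right side -14 ≡ 1 (mod 3). No integers can satisfy it.
Both branches are infeasible, so the system has no integer solution.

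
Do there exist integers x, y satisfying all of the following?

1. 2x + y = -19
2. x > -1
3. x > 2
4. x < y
No

A contradictory subset is {2x + y = -19, x > 2, x < y}. No integer assignment can satisfy these jointly:

  - 2x + y = -19: is a linear equation tying the variables together
  - x > 2: bounds one variable relative to a constant
  - x < y: bounds one variable relative to another variable

Propagating the comparison: y > x and x ≥ 3 give y ≥ 4. Range argument: with x ∈ [3, ∞], y ∈ [4, ∞], the left side of the equation is at least 10, but the right side is -19 < 10. No integer solution exists.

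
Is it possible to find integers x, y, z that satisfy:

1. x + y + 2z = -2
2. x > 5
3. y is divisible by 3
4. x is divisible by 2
Yes

Take x = 6, y = 0, z = -4. Substituting into each constraint:
  (1) 6 + 0 + 2(-4) = -2 ✓
  (2) 6 > 5 ✓
  (3) 0 = 3 × 0, remainder 0 ✓
  (4) 6 = 2 × 3, remainder 0 ✓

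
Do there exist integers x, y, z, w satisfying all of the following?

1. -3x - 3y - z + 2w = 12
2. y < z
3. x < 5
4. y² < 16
Yes

Take x = 1, y = 0, z = 1, w = 8. Substituting into each constraint:
  (1) -3(1) - 3(0) + (-1) + 2(8) = 12 ✓
  (2) 0 < 1 ✓
  (3) 1 < 5 ✓
  (4) y² = (0)² = 0, and 0 < 16 ✓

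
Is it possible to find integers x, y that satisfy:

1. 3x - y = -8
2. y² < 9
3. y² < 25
Yes

Take x = -2, y = 2. Substituting into each constraint:
  (1) 3(-2) + (-2) = -8 ✓
  (2) y² = (2)² = 4, and 4 < 9 ✓
  (3) y² = (2)² = 4, and 4 < 25 ✓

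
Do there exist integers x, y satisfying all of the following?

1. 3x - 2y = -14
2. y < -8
Yes

Take x = -12, y = -11. Substituting into each constraint:
  (1) 3(-12) - 2(-11) = -14 ✓
  (2) -11 < -8 ✓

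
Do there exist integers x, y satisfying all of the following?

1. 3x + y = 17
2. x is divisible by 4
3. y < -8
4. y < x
Yes

Take x = 12, y = -19. Substituting into each constraint:
  (1) 3(12) + (-19) = 17 ✓
  (2) 12 = 4 × 3, remainder 0 ✓
  (3) -19 < -8 ✓
  (4) -19 < 12 ✓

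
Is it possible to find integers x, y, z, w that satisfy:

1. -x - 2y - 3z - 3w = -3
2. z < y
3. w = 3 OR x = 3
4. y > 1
Yes

Take x = -10, y = 2, z = 0, w = 3. Substituting into each constraint:
  (1) 10 - 2(2) - 3(0) - 3(3) = -3 ✓
  (2) 0 < 2 ✓
  (3) w = 3, target 3 ✓ (first branch holds)
  (4) 2 > 1 ✓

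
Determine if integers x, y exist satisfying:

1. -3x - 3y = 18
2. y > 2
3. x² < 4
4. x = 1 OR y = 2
No

A contradictory subset is {-3x - 3y = 18, y > 2, x = 1 OR y = 2}. No integer assignment can satisfy these jointly:

  - -3x - 3y = 18: is a linear equation tying the variables together
  - y > 2: bounds one variable relative to a constant
  - x = 1 OR y = 2: forces a choice: either x = 1 or y = 2

Split on the disjunction (x = 1 OR y = 2):
  • If x = 1: the equation forces y = -7, which contradicts the bound y ≥ 3.
  • If y = 2: this contradicts the bound y ≥ 3.
Both branches are infeasible, so the system has no integer solution.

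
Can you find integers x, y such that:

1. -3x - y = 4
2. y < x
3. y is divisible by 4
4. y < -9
Yes

Take x = 4, y = -16. Substituting into each constraint:
  (1) -3(4) + 16 = 4 ✓
  (2) -16 < 4 ✓
  (3) -16 = 4 × -4, remainder 0 ✓
  (4) -16 < -9 ✓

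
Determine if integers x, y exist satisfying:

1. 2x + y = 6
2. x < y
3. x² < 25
Yes

Take x = 1, y = 4. Substituting into each constraint:
  (1) 2(1) + 4 = 6 ✓
  (2) 1 < 4 ✓
  (3) x² = (1)² = 1, and 1 < 25 ✓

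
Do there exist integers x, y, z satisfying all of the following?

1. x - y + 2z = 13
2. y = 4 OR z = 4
Yes

Take x = 17, y = 4, z = 0. Substituting into each constraint:
  (1) 17 + (-4) + 2(0) = 13 ✓
  (2) y = 4, target 4 ✓ (first branch holds)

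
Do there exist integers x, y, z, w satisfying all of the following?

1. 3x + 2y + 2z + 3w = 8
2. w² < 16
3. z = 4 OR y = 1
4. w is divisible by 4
Yes

Take x = 2, y = 1, z = 0, w = 0. Substituting into each constraint:
  (1) 3(2) + 2(1) + 2(0) + 3(0) = 8 ✓
  (2) w² = (0)² = 0, and 0 < 16 ✓
  (3) y = 1, target 1 ✓ (second branch holds)
  (4) 0 = 4 × 0, remainder 0 ✓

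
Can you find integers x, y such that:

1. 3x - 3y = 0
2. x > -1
Yes

Take x = 0, y = 0. Substituting into each constraint:
  (1) 3(0) - 3(0) = 0 ✓
  (2) 0 > -1 ✓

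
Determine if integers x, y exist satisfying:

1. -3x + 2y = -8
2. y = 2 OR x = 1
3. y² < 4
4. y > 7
No

A contradictory subset is {-3x + 2y = -8, y = 2 OR x = 1, y > 7}. No integer assignment can satisfy these jointly:

  - -3x + 2y = -8: is a linear equation tying the variables together
  - y = 2 OR x = 1: forces a choice: either y = 2 or x = 1
  - y > 7: bounds one variable relative to a constant

Split on the disjunction (y = 2 OR x = 1):
  • If y = 2: this contradicts the bound y ≥ 8.
  • If x = 1: with x = 1, every remaining term of the linear equation is divisible by 2, so the left side is ≡ 0 (mod 2); but the right side -5 ≡ 1 (mod 2). No integers can satisfy it.
Both branches are infeasible, so the system has no integer solution.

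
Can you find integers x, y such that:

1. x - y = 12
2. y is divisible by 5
Yes

Take x = 12, y = 0. Substituting into each constraint:
  (1) 12 + 0 = 12 ✓
  (2) 0 = 5 × 0, remainder 0 ✓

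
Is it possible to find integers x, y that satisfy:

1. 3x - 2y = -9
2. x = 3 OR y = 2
Yes

Take x = 3, y = 9. Substituting into each constraint:
  (1) 3(3) - 2(9) = -9 ✓
  (2) x = 3, target 3 ✓ (first branch holds)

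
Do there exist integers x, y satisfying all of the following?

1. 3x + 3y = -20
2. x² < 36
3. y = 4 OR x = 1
No

Even the single constraint (3x + 3y = -20) is infeasible over the integers.

  - 3x + 3y = -20: every term on the left is divisible by 3, so the LHS ≡ 0 (mod 3), but the RHS -20 is not — no integer solution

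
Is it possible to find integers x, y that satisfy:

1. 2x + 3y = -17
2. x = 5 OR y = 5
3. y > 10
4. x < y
No

A contradictory subset is {2x + 3y = -17, x = 5 OR y = 5, y > 10}. No integer assignment can satisfy these jointly:

  - 2x + 3y = -17: is a linear equation tying the variables together
  - x = 5 OR y = 5: forces a choice: either x = 5 or y = 5
  - y > 10: bounds one variable relative to a constant

Split on the disjunction (x = 5 OR y = 5):
  • If x = 5: the equation forces y = -9, which contradicts the bound y ≥ 11.
  • If y = 5: this contradicts the bound y ≥ 11.
Both branches are infeasible, so the system has no integer solution.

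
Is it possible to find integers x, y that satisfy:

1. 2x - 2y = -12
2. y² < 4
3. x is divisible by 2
Yes

Take x = -6, y = 0. Substituting into each constraint:
  (1) 2(-6) - 2(0) = -12 ✓
  (2) y² = (0)² = 0, and 0 < 4 ✓
  (3) -6 = 2 × -3, remainder 0 ✓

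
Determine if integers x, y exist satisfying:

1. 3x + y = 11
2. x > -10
Yes

Take x = 3, y = 2. Substituting into each constraint:
  (1) 3(3) + 2 = 11 ✓
  (2) 3 > -10 ✓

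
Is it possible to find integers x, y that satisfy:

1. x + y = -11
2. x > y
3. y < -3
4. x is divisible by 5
Yes

Take x = 0, y = -11. Substituting into each constraint:
  (1) 0 + (-11) = -11 ✓
  (2) 0 > -11 ✓
  (3) -11 < -3 ✓
  (4) 0 = 5 × 0, remainder 0 ✓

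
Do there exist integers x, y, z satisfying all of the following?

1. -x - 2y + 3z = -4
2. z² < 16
Yes

Take x = 0, y = 2, z = 0. Substituting into each constraint:
  (1) 0 - 2(2) + 3(0) = -4 ✓
  (2) z² = (0)² = 0, and 0 < 16 ✓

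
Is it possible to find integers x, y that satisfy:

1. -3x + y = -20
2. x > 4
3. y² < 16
Yes

Take x = 6, y = -2. Substituting into each constraint:
  (1) -3(6) + (-2) = -20 ✓
  (2) 6 > 4 ✓
  (3) y² = (-2)² = 4, and 4 < 16 ✓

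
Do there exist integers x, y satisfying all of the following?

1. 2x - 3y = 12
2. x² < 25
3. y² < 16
Yes

Take x = 3, y = -2. Substituting into each constraint:
  (1) 2(3) - 3(-2) = 12 ✓
  (2) x² = (3)² = 9, and 9 < 25 ✓
  (3) y² = (-2)² = 4, and 4 < 16 ✓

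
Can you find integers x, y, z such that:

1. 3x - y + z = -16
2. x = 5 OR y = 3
Yes

Take x = 5, y = 0, z = -31. Substituting into each constraint:
  (1) 3(5) + 0 + (-31) = -16 ✓
  (2) x = 5, target 5 ✓ (first branch holds)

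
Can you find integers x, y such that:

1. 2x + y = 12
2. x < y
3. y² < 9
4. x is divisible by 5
No

A contradictory subset is {2x + y = 12, x < y, y² < 9}. No integer assignment can satisfy these jointly:

  - 2x + y = 12: is a linear equation tying the variables together
  - x < y: bounds one variable relative to another variable
  - y² < 9: restricts y to |y| ≤ 2

Propagating the comparison: x < y and y ≤ 2 give x ≤ 1. Range argument: with x ∈ [−∞, 1], y ∈ [-2, 2], the left side of the equation is at most 4, but the right side is 12 > 4. No integer solution exists.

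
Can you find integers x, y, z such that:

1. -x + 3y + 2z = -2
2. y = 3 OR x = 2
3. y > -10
Yes

Take x = 2, y = 0, z = 0. Substituting into each constraint:
  (1) (-2) + 3(0) + 2(0) = -2 ✓
  (2) x = 2, target 2 ✓ (second branch holds)
  (3) 0 > -10 ✓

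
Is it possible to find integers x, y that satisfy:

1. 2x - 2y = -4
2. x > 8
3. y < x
No

A contradictory subset is {2x - 2y = -4, y < x}. No integer assignment can satisfy these jointly:

  - 2x - 2y = -4: is a linear equation tying the variables together
  - y < x: bounds one variable relative to another variable

From the equation, x − y = -2, i.e. x − y = -2; but x > y requires x − y ≥ 1. Contradiction.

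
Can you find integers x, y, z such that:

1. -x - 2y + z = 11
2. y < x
Yes

Take x = 1, y = 0, z = 12. Substituting into each constraint:
  (1) (-1) - 2(0) + 12 = 11 ✓
  (2) 0 < 1 ✓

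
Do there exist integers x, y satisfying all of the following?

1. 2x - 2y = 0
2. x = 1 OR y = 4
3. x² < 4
Yes

Take x = 1, y = 1. Substituting into each constraint:
  (1) 2(1) - 2(1) = 0 ✓
  (2) x = 1, target 1 ✓ (first branch holds)
  (3) x² = (1)² = 1, and 1 < 4 ✓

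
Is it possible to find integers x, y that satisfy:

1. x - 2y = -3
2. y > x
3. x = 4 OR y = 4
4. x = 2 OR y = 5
No

A contradictory subset is {x - 2y = -3, y > x, x = 2 OR y = 5}. No integer assignment can satisfy these jointly:

  - x - 2y = -3: is a linear equation tying the variables together
  - y > x: bounds one variable relative to another variable
  - x = 2 OR y = 5: forces a choice: either x = 2 or y = 5

Split on the disjunction (x = 2 OR y = 5):
  • If x = 2: with x = 2, every remaining term of the linear equation is divisible by 2, so the left side is ≡ 0 (mod 2); but the right side -5 ≡ 1 (mod 2). No integers can satisfy it.
  • If y = 5: the equation forces x = 7, giving (y, x) = (5, 7), which violates y > x.
Both branches are infeasible, so the system has no integer solution.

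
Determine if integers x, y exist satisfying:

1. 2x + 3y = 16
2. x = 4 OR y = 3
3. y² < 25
No

A contradictory subset is {2x + 3y = 16, x = 4 OR y = 3}. No integer assignment can satisfy these jointly:

  - 2x + 3y = 16: is a linear equation tying the variables together
  - x = 4 OR y = 3: forces a choice: either x = 4 or y = 3

Split on the disjunction (x = 4 OR y = 3):
  • If x = 4: with x = 4, every remaining term of the linear equation is divisible by 3, so the left side is ≡ 0 (mod 3); but the right side 8 ≡ 2 (mod 3). No integers can satisfy it.
  • If y = 3: with y = 3, every remaining term of the linear equation is divisible by 2, so the left side is ≡ 0 (mod 2); but the right side 7 ≡ 1 (mod 2). No integers can satisfy it.
Both branches are infeasible, so the system has no integer solution.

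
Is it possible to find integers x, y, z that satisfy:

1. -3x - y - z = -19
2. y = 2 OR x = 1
Yes

Take x = 0, y = 2, z = 17. Substituting into each constraint:
  (1) -3(0) + (-2) + (-17) = -19 ✓
  (2) y = 2, target 2 ✓ (first branch holds)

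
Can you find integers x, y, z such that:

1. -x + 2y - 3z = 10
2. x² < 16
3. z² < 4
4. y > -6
Yes

Take x = 0, y = 5, z = 0. Substituting into each constraint:
  (1) 0 + 2(5) - 3(0) = 10 ✓
  (2) x² = (0)² = 0, and 0 < 16 ✓
  (3) z² = (0)² = 0, and 0 < 4 ✓
  (4) 5 > -6 ✓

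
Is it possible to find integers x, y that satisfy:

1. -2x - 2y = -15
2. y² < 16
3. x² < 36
No

Even the single constraint (-2x - 2y = -15) is infeasible over the integers.

  - -2x - 2y = -15: every term on the left is divisible by 2, so the LHS ≡ 0 (mod 2), but the RHS -15 is not — no integer solution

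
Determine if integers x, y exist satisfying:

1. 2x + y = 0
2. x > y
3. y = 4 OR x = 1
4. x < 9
Yes

Take x = 1, y = -2. Substituting into each constraint:
  (1) 2(1) + (-2) = 0 ✓
  (2) 1 > -2 ✓
  (3) x = 1, target 1 ✓ (second branch holds)
  (4) 1 < 9 ✓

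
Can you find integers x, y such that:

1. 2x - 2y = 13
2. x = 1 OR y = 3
No

Even the single constraint (2x - 2y = 13) is infeasible over the integers.

  - 2x - 2y = 13: every term on the left is divisible by 2, so the LHS ≡ 0 (mod 2), but the RHS 13 is not — no integer solution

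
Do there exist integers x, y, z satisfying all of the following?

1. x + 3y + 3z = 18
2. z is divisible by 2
Yes

Take x = 0, y = 6, z = 0. Substituting into each constraint:
  (1) 0 + 3(6) + 3(0) = 18 ✓
  (2) 0 = 2 × 0, remainder 0 ✓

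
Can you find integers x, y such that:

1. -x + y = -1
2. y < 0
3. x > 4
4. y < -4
No

A contradictory subset is {-x + y = -1, x > 4, y < -4}. No integer assignment can satisfy these jointly:

  - -x + y = -1: is a linear equation tying the variables together
  - x > 4: bounds one variable relative to a constant
  - y < -4: bounds one variable relative to a constant

Range argument: with x ∈ [5, ∞], y ∈ [−∞, -5], the left side of the equation is at most -10, but the right side is -1 > -10. No integer solution exists.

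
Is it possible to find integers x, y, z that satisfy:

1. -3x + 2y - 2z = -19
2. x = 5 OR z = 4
Yes

Take x = 5, y = 3, z = 5. Substituting into each constraint:
  (1) -3(5) + 2(3) - 2(5) = -19 ✓
  (2) x = 5, target 5 ✓ (first branch holds)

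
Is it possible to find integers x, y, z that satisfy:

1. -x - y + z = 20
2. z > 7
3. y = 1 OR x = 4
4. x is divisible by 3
Yes

Take x = 6, y = 1, z = 27. Substituting into each constraint:
  (1) (-6) + (-1) + 27 = 20 ✓
  (2) 27 > 7 ✓
  (3) y = 1, target 1 ✓ (first branch holds)
  (4) 6 = 3 × 2, remainder 0 ✓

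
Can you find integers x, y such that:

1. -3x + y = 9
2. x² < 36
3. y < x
Yes

Take x = -5, y = -6. Substituting into each constraint:
  (1) -3(-5) + (-6) = 9 ✓
  (2) x² = (-5)² = 25, and 25 < 36 ✓
  (3) -6 < -5 ✓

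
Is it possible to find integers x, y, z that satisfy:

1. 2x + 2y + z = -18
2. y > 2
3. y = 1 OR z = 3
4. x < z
No

A contradictory subset is {2x + 2y + z = -18, y > 2, y = 1 OR z = 3}. No integer assignment can satisfy these jointly:

  - 2x + 2y + z = -18: is a linear equation tying the variables together
  - y > 2: bounds one variable relative to a constant
  - y = 1 OR z = 3: forces a choice: either y = 1 or z = 3

Split on the disjunction (y = 1 OR z = 3):
  • If y = 1: this contradicts the bound y ≥ 3.
  • If z = 3: with z = 3, every remaining term of the linear equation is divisible by 2, so the left side is ≡ 0 (mod 2); but the right side -21 ≡ 1 (mod 2). No integers can satisfy it.
Both branches are infeasible, so the system has no integer solution.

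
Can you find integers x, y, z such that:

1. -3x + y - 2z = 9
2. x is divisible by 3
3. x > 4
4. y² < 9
Yes

Take x = 6, y = 1, z = -13. Substituting into each constraint:
  (1) -3(6) + 1 - 2(-13) = 9 ✓
  (2) 6 = 3 × 2, remainder 0 ✓
  (3) 6 > 4 ✓
  (4) y² = (1)² = 1, and 1 < 9 ✓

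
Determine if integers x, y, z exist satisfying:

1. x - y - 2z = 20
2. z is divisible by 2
Yes

Take x = 0, y = -20, z = 0. Substituting into each constraint:
  (1) 0 + 20 - 2(0) = 20 ✓
  (2) 0 = 2 × 0, remainder 0 ✓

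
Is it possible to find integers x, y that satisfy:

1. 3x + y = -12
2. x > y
Yes

Take x = -2, y = -6. Substituting into each constraint:
  (1) 3(-2) + (-6) = -12 ✓
  (2) -2 > -6 ✓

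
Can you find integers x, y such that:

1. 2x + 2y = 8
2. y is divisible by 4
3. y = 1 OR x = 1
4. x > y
No

The full constraint system is jointly infeasible over the integers. Each constraint and what it forces:

  - 2x + 2y = 8: is a linear equation tying the variables together
  - y is divisible by 4: restricts y to multiples of 4
  - y = 1 OR x = 1: forces a choice: either y = 1 or x = 1
  - x > y: bounds one variable relative to another variable

Split on the disjunction (y = 1 OR x = 1):
  • If y = 1: this contradicts the divisibility constraint — 1 is not a multiple of 4.
  • If x = 1: with x = 1, writing y = 4y', every remaining term of the linear equation is divisible by 8, so the left side is ≡ 0 (mod 8); but the right side 6 ≡ 6 (mod 8). No integers can satisfy it.
Both branches are infeasible, so the system has no integer solution.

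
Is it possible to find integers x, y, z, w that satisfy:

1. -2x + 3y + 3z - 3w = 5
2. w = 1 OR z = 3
Yes

Take x = -1, y = 0, z = 3, w = 2. Substituting into each constraint:
  (1) -2(-1) + 3(0) + 3(3) - 3(2) = 5 ✓
  (2) z = 3, target 3 ✓ (second branch holds)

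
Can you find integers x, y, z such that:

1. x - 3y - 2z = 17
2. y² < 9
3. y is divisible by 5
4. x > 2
Yes

Take x = 17, y = 0, z = 0. Substituting into each constraint:
  (1) 17 - 3(0) - 2(0) = 17 ✓
  (2) y² = (0)² = 0, and 0 < 9 ✓
  (3) 0 = 5 × 0, remainder 0 ✓
  (4) 17 > 2 ✓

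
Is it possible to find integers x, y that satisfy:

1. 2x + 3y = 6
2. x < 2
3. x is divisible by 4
Yes

Take x = 0, y = 2. Substituting into each constraint:
  (1) 2(0) + 3(2) = 6 ✓
  (2) 0 < 2 ✓
  (3) 0 = 4 × 0, remainder 0 ✓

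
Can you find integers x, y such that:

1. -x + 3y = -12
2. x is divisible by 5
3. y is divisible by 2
Yes

Take x = 0, y = -4. Substituting into each constraint:
  (1) 0 + 3(-4) = -12 ✓
  (2) 0 = 5 × 0, remainder 0 ✓
  (3) -4 = 2 × -2, remainder 0 ✓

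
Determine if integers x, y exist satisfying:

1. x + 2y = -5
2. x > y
Yes

Take x = 1, y = -3. Substituting into each constraint:
  (1) 1 + 2(-3) = -5 ✓
  (2) 1 > -3 ✓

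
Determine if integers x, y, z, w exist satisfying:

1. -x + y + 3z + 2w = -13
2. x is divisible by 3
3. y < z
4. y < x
Yes

Take x = 0, y = -1, z = 0, w = -6. Substituting into each constraint:
  (1) 0 + (-1) + 3(0) + 2(-6) = -13 ✓
  (2) 0 = 3 × 0, remainder 0 ✓
  (3) -1 < 0 ✓
  (4) -1 < 0 ✓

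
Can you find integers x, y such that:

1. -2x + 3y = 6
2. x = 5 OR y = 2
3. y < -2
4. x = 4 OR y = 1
No

A contradictory subset is {-2x + 3y = 6, y < -2, x = 4 OR y = 1}. No integer assignment can satisfy these jointly:

  - -2x + 3y = 6: is a linear equation tying the variables together
  - y < -2: bounds one variable relative to a constant
  - x = 4 OR y = 1: forces a choice: either x = 4 or y = 1

Split on the disjunction (x = 4 OR y = 1):
  • If x = 4: with x = 4, every remaining term of the linear equation is divisible by 3, so the left side is ≡ 0 (mod 3); but the right side 14 ≡ 2 (mod 3). No integers can satisfy it.
  • If y = 1: this contradicts the bound y ≤ -3.
Both branches are infeasible, so the system has no integer solution.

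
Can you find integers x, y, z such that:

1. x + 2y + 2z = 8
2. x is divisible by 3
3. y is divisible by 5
Yes

Take x = 0, y = 0, z = 4. Substituting into each constraint:
  (1) 0 + 2(0) + 2(4) = 8 ✓
  (2) 0 = 3 × 0, remainder 0 ✓
  (3) 0 = 5 × 0, remainder 0 ✓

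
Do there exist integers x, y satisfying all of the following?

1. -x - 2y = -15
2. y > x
Yes

Take x = 3, y = 6. Substituting into each constraint:
  (1) (-3) - 2(6) = -15 ✓
  (2) 6 > 3 ✓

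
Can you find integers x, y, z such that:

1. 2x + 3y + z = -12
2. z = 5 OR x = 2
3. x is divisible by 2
Yes

Take x = 2, y = -6, z = 2. Substituting into each constraint:
  (1) 2(2) + 3(-6) + 2 = -12 ✓
  (2) x = 2, target 2 ✓ (second branch holds)
  (3) 2 = 2 × 1, remainder 0 ✓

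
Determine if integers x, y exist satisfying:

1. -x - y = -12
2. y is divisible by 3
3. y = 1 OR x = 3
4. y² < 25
No

The full constraint system is jointly infeasible over the integers. Each constraint and what it forces:

  - -x - y = -12: is a linear equation tying the variables together
  - y is divisible by 3: restricts y to multiples of 3
  - y = 1 OR x = 3: forces a choice: either y = 1 or x = 3
  - y² < 25: restricts y to |y| ≤ 4

Split on the disjunction (y = 1 OR x = 3):
  • If y = 1: this contradicts the divisibility constraint — 1 is not a multiple of 3.
  • If x = 3: the equation forces y = 9, but y² < 25 requires |y| ≤ 4.
Both branches are infeasible, so the system has no integer solution.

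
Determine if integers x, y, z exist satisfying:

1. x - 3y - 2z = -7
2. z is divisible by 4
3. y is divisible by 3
Yes

Take x = -7, y = 0, z = 0. Substituting into each constraint:
  (1) (-7) - 3(0) - 2(0) = -7 ✓
  (2) 0 = 4 × 0, remainder 0 ✓
  (3) 0 = 3 × 0, remainder 0 ✓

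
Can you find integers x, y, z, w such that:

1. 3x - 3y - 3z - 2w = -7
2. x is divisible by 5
Yes

Take x = 0, y = 0, z = 1, w = 2. Substituting into each constraint:
  (1) 3(0) - 3(0) - 3(1) - 2(2) = -7 ✓
  (2) 0 = 5 × 0, remainder 0 ✓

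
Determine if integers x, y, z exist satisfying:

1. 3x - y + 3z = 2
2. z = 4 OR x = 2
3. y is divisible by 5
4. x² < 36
Yes

Take x = 0, y = 10, z = 4. Substituting into each constraint:
  (1) 3(0) + (-10) + 3(4) = 2 ✓
  (2) z = 4, target 4 ✓ (first branch holds)
  (3) 10 = 5 × 2, remainder 0 ✓
  (4) x² = (0)² = 0, and 0 < 36 ✓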